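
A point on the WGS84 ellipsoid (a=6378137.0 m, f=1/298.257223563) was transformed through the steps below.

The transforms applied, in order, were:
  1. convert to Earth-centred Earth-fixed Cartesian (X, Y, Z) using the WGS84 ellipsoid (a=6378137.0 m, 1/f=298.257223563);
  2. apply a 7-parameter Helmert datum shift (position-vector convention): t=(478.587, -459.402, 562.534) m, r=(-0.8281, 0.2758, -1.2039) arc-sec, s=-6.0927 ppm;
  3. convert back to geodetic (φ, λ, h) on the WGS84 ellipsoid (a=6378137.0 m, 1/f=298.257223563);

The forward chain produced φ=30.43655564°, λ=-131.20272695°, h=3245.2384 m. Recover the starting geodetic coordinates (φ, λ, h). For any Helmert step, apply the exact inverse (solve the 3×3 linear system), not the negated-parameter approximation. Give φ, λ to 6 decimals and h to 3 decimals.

start: φ=30.436556°, λ=-131.202727°, h=3245.238 m
→ ECEF (a=6378137.000, f=1/298.257223563): X=-3627400.9843, Y=-4143148.8729, Z=3213836.3176
→ Helmert⁻¹: X=-3627881.7917, Y=-4142748.7864, Z=3213271.8782
→ geod (Bowring, a=6378137.000): φ=30.43209600°, λ=-131.20923300°, h=2972.8900 m

φ=30.432096°, λ=-131.209233°, h=2972.890 m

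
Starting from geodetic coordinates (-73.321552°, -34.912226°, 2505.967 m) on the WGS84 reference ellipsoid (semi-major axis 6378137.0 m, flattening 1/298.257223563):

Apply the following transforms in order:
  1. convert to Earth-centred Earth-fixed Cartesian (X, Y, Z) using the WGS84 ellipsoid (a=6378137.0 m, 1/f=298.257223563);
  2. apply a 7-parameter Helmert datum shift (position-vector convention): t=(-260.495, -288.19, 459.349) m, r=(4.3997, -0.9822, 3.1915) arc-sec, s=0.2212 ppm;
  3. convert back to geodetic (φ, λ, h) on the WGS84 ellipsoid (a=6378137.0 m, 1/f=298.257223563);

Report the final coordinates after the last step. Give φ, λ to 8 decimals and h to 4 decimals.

φ=-73.32126172°, λ=-34.91952112°, h=2053.4816 m

start: φ=-73.321552°, λ=-34.912226°, h=2505.967 m
→ ECEF (a=6378137.000, f=1/298.257223563): X=1506308.0542, Y=-1051292.9696, Z=-6090038.1141
→ Helmert 7p (PV): X=1506093.1586, Y=-1051428.1826, Z=-6089595.3639
→ geod (Bowring, a=6378137.000): φ=-73.32126172°, λ=-34.91952112°, h=2053.4816 m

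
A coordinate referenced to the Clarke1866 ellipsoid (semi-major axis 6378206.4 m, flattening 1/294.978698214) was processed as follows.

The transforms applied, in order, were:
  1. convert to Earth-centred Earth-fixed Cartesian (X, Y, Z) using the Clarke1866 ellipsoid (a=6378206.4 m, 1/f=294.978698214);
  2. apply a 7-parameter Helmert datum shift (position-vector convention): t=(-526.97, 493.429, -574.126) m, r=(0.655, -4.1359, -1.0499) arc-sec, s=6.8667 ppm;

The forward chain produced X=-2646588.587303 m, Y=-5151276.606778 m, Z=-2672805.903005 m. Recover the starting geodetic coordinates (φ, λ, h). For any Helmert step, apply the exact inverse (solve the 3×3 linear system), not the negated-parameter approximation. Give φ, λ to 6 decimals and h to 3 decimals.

start: X=-2646588.5873, Y=-5151276.6068, Z=-2672805.9030 m
→ Helmert⁻¹: X=-2646070.8052, Y=-5151756.6145, Z=-2672144.0107
→ geod (Bowring, a=6378206.400): φ=-24.91615800°, λ=-117.18616400°, h=3899.0980 m

φ=-24.916158°, λ=-117.186164°, h=3899.098 m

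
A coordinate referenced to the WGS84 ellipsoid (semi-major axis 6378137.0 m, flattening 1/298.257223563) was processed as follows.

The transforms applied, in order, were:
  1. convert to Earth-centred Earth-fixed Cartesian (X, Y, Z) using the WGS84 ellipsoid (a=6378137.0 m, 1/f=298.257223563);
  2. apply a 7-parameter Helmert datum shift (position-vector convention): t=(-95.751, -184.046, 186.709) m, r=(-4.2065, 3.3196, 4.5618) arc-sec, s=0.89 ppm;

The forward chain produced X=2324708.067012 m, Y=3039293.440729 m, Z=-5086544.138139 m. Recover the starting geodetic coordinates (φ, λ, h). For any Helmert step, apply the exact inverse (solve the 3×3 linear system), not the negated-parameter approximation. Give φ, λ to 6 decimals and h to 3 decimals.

start: X=2324708.0670, Y=3039293.4407, Z=-5086544.1381 m
→ Helmert⁻¹: X=2324950.8354, Y=3039527.0975, Z=-5086626.9153
→ geod (Bowring, a=6378137.000): φ=-53.22986400°, λ=52.58742900°, h=910.4150 m

φ=-53.229864°, λ=52.587429°, h=910.415 m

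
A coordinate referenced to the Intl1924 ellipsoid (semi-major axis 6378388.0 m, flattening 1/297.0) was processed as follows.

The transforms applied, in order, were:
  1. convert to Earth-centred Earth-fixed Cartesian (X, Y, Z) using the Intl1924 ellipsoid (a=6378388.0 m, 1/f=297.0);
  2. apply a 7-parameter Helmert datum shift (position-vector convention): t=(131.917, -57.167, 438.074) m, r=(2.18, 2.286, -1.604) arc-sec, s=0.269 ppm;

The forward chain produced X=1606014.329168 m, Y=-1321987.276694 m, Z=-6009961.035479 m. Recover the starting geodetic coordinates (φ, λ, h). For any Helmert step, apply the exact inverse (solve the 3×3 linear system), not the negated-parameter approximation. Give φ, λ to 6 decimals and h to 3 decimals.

start: X=1606014.3292, Y=-1321987.2767, Z=-6009961.0355 m
→ Helmert⁻¹: X=1605958.8724, Y=-1321980.7887, Z=-6010365.7222
→ geod (Bowring, a=6378388.000): φ=-71.02928400°, λ=-39.46026400°, h=929.6860 m

φ=-71.029284°, λ=-39.460264°, h=929.686 m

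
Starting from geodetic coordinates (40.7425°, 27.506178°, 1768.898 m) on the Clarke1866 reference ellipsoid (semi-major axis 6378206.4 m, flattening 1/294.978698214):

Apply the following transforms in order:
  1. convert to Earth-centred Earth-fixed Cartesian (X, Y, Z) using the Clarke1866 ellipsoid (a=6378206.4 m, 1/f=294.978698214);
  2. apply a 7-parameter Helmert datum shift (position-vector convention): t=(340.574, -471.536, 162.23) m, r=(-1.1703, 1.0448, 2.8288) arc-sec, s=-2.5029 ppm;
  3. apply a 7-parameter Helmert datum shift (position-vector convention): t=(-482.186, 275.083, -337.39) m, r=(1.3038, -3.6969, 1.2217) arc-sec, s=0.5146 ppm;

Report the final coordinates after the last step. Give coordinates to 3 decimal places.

X=4293329.384 m, Y=2235563.742 m, Z=4141628.489 m

start: φ=40.742500°, λ=27.506178°, h=1768.898 m
→ ECEF (a=6378206.400, f=1/294.978698214): X=4293576.6895, Y=2235683.0056, Z=4141755.2284
→ Helmert 7p (PV): X=4293896.8355, Y=2235288.2569, Z=4141872.6589
→ Helmert 7p (PV): X=4293329.3844, Y=2235563.7420, Z=4141628.4895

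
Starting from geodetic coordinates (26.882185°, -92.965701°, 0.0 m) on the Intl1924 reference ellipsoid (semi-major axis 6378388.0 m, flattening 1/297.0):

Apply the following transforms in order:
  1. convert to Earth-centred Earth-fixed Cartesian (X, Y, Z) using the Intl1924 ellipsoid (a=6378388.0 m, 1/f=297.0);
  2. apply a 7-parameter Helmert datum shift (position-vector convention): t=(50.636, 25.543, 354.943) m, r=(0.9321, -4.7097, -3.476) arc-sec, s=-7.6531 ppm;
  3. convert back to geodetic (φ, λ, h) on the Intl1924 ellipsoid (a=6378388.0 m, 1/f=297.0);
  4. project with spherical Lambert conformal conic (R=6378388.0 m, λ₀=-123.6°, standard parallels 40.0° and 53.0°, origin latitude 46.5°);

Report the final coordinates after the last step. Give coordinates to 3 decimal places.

E=3111761.420 m, N=-1598192.585 m

start: φ=26.882185°, λ=-92.965701°, h=0.000 m
→ ECEF (a=6378388.000, f=1/297.0): X=-294547.3521, Y=-5685416.5737, Z=2866617.5724
→ Helmert 7p (PV): X=-294655.7262, Y=-5685355.5099, Z=2866918.1595
→ geod (Bowring, a=6378388.000): φ=26.88483057°, λ=-92.96682204°, h=86.5294 m
→ lcc (R=6378388.0, λ₀=-123.6°): E=3111761.4202, N=-1598192.5846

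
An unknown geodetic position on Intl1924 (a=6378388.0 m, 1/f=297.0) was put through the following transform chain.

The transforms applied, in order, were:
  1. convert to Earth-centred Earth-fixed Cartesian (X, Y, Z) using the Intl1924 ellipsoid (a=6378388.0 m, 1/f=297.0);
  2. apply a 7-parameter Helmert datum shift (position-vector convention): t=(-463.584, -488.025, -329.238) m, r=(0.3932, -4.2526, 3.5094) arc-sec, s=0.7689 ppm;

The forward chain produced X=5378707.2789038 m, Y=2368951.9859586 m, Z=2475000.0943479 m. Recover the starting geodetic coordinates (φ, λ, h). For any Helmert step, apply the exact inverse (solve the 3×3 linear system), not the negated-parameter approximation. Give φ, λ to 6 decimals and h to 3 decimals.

start: X=5378707.2789, Y=2368951.9860, Z=2475000.0943 m
→ Helmert⁻¹: X=5379258.0710, Y=2369351.3846, Z=2475212.0072
→ geod (Bowring, a=6378388.000): φ=22.97453700°, λ=23.77160200°, h=2706.4620 m

φ=22.974537°, λ=23.771602°, h=2706.462 m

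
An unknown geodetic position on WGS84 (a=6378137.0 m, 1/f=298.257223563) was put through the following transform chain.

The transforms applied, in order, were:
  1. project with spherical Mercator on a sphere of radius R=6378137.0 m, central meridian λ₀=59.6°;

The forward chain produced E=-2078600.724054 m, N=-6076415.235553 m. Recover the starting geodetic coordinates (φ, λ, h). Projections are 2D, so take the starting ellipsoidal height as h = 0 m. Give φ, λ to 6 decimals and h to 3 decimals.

start: E=-2078600.7241, N=-6076415.2356 m
→ merc⁻¹: φ=-47.81670600°, λ=40.92761200°

φ=-47.816706°, λ=40.927612°, h=0.000 m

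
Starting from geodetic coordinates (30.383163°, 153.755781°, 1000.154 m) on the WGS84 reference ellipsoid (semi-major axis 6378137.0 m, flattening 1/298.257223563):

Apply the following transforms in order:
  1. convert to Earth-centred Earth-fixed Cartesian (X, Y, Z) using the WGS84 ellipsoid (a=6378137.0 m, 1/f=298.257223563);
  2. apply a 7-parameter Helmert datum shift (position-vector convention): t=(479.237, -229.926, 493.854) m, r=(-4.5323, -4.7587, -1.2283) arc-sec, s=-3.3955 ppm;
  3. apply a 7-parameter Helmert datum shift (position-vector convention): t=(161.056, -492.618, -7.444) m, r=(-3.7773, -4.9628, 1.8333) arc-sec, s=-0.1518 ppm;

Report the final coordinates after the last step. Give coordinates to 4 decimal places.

start: φ=30.383163°, λ=153.755781°, h=1000.154 m
→ ECEF (a=6378137.000, f=1/298.257223563): X=-4940004.4038, Y=2435520.9577, Z=3207593.4225
→ Helmert 7p (PV): X=-4939567.8912, Y=2435382.6603, Z=3207908.8995
→ Helmert 7p (PV): X=-4939504.9146, Y=2434904.5153, Z=3207737.5221

X=-4939504.9146 m, Y=2434904.5153 m, Z=3207737.5221 m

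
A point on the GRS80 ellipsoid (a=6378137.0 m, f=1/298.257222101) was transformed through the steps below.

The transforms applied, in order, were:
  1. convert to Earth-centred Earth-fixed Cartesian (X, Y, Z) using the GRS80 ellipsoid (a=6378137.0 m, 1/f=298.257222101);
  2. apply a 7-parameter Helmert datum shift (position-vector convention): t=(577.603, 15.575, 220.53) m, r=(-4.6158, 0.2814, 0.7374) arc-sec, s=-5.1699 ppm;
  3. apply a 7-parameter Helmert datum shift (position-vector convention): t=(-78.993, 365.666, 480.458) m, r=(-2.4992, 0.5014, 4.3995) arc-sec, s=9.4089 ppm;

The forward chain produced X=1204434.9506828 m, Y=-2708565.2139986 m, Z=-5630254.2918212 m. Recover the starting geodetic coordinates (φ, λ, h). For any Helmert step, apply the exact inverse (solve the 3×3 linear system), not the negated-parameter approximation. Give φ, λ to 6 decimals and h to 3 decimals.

φ=-62.395311°, λ=-66.037740°, h=2207.189 m

start: X=1204434.9507, Y=-2708565.2140, Z=-5630254.2918 m
→ Helmert⁻¹: X=1204458.5197, Y=-2708862.8582, Z=-5630711.6653
→ Helmert⁻¹: X=1203885.1390, Y=-2708770.7307, Z=-5631020.2813
→ geod (Bowring, a=6378137.000): φ=-62.39531100°, λ=-66.03774000°, h=2207.1890 m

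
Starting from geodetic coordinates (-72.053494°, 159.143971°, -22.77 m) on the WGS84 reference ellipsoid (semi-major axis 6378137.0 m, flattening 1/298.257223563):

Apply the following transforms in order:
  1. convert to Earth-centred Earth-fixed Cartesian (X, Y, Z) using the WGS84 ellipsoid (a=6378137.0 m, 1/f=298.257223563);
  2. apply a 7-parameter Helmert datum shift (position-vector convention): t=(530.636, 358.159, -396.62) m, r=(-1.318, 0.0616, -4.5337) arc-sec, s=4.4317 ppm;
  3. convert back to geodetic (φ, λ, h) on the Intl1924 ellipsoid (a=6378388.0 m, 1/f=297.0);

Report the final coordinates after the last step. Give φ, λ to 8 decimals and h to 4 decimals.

φ=-72.05832331°, λ=159.12855766°, h=100.9681 m

start: φ=-72.053494°, λ=159.143971°, h=-22.770 m
→ ECEF (a=6378137.000, f=1/298.257223563): X=-1842101.1154, Y=701810.6439, Z=-6045506.5473
→ Helmert 7p (PV): X=-1841565.0227, Y=702173.7727, Z=-6045933.8935
→ geod (Bowring, a=6378388.000): φ=-72.05832331°, λ=159.12855766°, h=100.9681 m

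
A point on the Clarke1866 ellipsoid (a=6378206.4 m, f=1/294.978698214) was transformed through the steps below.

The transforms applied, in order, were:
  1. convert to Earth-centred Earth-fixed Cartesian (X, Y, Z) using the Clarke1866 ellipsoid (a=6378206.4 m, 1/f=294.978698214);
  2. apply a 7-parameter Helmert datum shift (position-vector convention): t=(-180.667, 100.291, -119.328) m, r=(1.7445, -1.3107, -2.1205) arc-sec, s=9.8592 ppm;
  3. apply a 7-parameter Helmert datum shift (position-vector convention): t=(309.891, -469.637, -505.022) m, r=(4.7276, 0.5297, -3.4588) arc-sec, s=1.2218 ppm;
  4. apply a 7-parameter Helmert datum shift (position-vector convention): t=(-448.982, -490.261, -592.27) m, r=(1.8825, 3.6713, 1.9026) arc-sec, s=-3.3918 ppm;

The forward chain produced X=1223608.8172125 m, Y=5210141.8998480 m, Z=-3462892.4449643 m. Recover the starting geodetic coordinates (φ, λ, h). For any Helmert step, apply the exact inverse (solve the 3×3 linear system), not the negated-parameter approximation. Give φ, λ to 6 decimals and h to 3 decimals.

start: X=1223608.8172, Y=5210141.8998, Z=-3462892.4450 m
→ Helmert⁻¹: X=1224171.6400, Y=5210606.9431, Z=-3462337.6847
→ Helmert⁻¹: X=1223781.7621, Y=5211011.3865, Z=-3461944.7269
→ Helmert⁻¹: X=1223874.7939, Y=5210843.0238, Z=-3461843.1166
→ geod (Bowring, a=6378206.400): φ=-33.07056200°, λ=76.78246500°, h=2761.2030 m

φ=-33.070562°, λ=76.782465°, h=2761.203 m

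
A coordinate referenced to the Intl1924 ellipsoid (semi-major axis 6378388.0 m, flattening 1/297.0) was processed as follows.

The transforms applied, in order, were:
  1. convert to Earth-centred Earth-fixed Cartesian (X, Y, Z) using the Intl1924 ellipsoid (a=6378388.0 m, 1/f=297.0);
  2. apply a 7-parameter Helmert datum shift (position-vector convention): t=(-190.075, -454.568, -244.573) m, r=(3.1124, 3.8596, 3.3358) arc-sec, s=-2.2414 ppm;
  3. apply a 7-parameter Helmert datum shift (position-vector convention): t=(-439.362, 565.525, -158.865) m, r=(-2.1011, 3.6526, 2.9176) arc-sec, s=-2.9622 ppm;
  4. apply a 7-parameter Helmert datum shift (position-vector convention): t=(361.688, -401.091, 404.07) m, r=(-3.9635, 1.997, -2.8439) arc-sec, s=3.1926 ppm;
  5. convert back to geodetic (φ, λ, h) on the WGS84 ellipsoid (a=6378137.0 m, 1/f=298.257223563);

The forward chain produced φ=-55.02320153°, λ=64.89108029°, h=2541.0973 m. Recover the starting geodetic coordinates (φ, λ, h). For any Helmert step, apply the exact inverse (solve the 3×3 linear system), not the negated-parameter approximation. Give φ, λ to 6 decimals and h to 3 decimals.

φ=-55.019348°, λ=64.885367°, h=2579.779 m

start: φ=-55.023202°, λ=64.891080°, h=2541.097 m
→ ECEF (a=6378137.000, f=1/298.257223563): X=1555603.9329, Y=3319513.4252, Z=-5204946.7096
→ Helmert⁻¹: X=1555241.9002, Y=3320025.3822, Z=-5205255.3074
→ Helmert⁻¹: X=1555824.9972, Y=3319500.7039, Z=-5205050.4961
→ Helmert⁻¹: X=1556169.6423, Y=3319859.0087, Z=-5204838.5649
→ geod (Bowring, a=6378388.000): φ=-55.01934800°, λ=64.88536700°, h=2579.7790 m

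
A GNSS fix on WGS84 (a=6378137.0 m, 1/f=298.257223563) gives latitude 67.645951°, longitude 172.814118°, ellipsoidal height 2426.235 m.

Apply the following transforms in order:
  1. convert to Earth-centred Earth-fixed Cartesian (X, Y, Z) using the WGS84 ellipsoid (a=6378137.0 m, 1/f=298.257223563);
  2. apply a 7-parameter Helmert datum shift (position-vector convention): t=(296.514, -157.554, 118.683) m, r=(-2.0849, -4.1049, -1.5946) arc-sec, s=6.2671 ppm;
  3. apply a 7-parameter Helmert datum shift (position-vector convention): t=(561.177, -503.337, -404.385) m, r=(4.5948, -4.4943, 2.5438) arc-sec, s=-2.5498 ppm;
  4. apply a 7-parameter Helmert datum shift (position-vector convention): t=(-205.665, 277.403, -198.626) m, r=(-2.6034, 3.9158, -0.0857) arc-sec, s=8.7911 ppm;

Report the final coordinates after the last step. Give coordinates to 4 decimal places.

X=-2414084.4916 m, Y=304039.7511 m, Z=5877965.5666 m

start: φ=67.645951°, λ=172.814118°, h=2426.235 m
→ ECEF (a=6378137.000, f=1/298.257223563): X=-2414571.5635, Y=304426.8846, Z=5878431.3310
→ Helmert 7p (PV): X=-2414404.8164, Y=304349.3241, Z=5878535.7246
→ Helmert 7p (PV): X=-2413969.3236, Y=303684.4839, Z=5878070.5229
→ Helmert 7p (PV): X=-2414084.4916, Y=304039.7511, Z=5877965.5666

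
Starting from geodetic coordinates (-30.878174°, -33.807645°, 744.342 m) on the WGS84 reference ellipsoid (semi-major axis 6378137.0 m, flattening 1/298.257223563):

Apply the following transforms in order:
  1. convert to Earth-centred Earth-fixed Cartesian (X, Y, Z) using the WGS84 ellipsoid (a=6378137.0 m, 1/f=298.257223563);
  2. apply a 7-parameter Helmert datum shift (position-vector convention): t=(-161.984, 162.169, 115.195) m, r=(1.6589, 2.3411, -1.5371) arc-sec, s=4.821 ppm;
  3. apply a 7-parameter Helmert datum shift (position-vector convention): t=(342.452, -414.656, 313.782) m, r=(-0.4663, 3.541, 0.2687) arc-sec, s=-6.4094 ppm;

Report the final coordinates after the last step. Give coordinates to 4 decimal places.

X=4553095.9005 m, Y=-3049127.4276 m, Z=-3254403.9913 m

start: φ=-30.878174°, λ=-33.807645°, h=744.342 m
→ ECEF (a=6378137.000, f=1/298.257223563): X=4553034.2264, Y=-3048870.6022, Z=-3254690.6730
→ Helmert 7p (PV): X=4552834.5312, Y=-3048730.8853, Z=-3254667.3668
→ Helmert 7p (PV): X=4553095.9005, Y=-3049127.4276, Z=-3254403.9913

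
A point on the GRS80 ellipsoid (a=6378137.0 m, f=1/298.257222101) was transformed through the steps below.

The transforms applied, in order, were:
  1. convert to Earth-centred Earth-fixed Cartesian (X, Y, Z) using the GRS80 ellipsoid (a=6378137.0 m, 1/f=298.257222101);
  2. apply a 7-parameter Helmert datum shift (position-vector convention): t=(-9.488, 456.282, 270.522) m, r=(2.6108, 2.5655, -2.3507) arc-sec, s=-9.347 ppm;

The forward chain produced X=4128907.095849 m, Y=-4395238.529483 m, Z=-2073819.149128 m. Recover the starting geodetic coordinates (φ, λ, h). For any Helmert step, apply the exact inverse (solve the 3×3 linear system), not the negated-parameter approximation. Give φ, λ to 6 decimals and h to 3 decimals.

start: X=4128907.0958, Y=-4395238.5295, Z=-2073819.1491 m
→ Helmert⁻¹: X=4129031.0692, Y=-4395715.0936, Z=-2074002.0625
→ geod (Bowring, a=6378137.000): φ=-19.09665300°, λ=-46.79182900°, h=1649.4860 m

φ=-19.096653°, λ=-46.791829°, h=1649.486 m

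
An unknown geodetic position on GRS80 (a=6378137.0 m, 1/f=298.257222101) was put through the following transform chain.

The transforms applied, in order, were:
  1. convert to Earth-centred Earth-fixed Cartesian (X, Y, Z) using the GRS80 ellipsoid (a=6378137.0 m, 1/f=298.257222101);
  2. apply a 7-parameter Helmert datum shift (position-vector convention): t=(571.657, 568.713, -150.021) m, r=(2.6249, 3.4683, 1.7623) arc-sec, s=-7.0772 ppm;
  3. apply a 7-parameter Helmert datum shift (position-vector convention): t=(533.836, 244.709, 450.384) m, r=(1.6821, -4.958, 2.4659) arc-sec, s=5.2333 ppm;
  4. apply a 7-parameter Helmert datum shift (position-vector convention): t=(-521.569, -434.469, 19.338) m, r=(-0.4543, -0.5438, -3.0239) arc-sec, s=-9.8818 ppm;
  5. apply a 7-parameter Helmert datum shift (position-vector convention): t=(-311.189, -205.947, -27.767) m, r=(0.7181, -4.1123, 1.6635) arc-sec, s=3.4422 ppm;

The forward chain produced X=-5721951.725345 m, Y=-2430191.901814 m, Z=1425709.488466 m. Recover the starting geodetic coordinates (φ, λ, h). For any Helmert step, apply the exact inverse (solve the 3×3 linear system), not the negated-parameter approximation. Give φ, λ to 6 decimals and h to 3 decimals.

start: X=-5721951.7253, Y=-2430191.9018, Z=1425709.4885 m
→ Helmert⁻¹: X=-5721612.0112, Y=-2429926.4822, Z=1425854.8792
→ Helmert⁻¹: X=-5721107.5996, Y=-2429603.0347, Z=1425859.3632
→ Helmert⁻¹: X=-5721606.2742, Y=-2429755.0002, Z=1425558.8650
→ Helmert⁻¹: X=-5722263.1645, Y=-2430273.8803, Z=1425653.6848
→ geod (Bowring, a=6378137.000): φ=12.99967500°, λ=-156.98882500°, h=1260.3470 m

φ=12.999675°, λ=-156.988825°, h=1260.347 m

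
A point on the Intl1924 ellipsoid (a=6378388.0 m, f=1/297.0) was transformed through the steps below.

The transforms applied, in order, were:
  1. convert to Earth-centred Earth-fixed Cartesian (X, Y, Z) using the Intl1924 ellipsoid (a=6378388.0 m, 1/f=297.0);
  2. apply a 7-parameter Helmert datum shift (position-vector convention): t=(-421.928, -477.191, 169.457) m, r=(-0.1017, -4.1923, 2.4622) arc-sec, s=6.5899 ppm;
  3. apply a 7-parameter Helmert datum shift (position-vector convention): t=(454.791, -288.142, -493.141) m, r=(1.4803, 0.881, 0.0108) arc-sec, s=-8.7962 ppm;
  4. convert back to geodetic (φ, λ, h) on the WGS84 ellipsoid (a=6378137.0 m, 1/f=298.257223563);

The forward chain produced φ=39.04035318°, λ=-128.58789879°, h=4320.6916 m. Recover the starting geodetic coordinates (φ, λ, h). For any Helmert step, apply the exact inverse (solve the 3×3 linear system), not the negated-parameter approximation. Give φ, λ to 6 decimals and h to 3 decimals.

start: φ=39.040353°, λ=-128.587899°, h=4320.692 m
→ ECEF (a=6378137.000, f=1/298.257223563): X=-3096033.2767, Y=-3880014.3475, Z=3998518.9849
→ Helmert⁻¹: X=-3096532.5892, Y=-3879731.4704, Z=3999061.9200
→ Helmert⁻¹: X=-3096055.2870, Y=-3879193.7295, Z=3998927.1251
→ geod (Bowring, a=6378388.000): φ=39.04757000°, λ=-128.59400600°, h=3875.4700 m

φ=39.047570°, λ=-128.594006°, h=3875.470 m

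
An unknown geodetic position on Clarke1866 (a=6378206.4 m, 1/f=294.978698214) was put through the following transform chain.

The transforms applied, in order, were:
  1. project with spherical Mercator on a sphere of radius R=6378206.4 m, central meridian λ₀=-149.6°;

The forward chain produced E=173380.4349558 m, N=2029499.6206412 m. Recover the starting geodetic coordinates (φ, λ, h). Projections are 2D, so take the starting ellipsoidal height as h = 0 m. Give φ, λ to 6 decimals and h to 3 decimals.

start: E=173380.4350, N=2029499.6206 m
→ merc⁻¹: φ=17.93103200°, λ=-148.04251400°

φ=17.931032°, λ=-148.042514°, h=0.000 m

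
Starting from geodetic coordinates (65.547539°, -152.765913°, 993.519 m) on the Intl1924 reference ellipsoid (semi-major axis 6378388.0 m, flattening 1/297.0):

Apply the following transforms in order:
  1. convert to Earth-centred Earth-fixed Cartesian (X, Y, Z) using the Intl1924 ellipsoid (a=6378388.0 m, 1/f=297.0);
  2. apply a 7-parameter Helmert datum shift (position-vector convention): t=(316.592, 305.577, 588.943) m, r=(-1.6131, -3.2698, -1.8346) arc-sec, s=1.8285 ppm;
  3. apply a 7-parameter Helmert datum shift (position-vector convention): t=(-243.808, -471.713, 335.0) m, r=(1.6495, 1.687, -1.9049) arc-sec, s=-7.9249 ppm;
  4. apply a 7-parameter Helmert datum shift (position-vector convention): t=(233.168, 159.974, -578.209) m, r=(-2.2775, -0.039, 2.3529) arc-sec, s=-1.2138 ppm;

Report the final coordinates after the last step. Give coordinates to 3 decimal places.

X=-2354232.543 m, Y=-1211739.619 m, Z=5784578.957 m

start: φ=65.547539°, λ=-152.765913°, h=993.519 m
→ ECEF (a=6378388.000, f=1/297.0): X=-2354502.0877, Y=-1211820.9914, Z=5784280.8567
→ Helmert 7p (PV): X=-2354292.2744, Y=-1211451.4521, Z=5784852.5287
→ Helmert 7p (PV): X=-2354481.3000, Y=-1211938.0833, Z=5785151.2516
→ Helmert 7p (PV): X=-2354232.5432, Y=-1211739.6188, Z=5784578.9571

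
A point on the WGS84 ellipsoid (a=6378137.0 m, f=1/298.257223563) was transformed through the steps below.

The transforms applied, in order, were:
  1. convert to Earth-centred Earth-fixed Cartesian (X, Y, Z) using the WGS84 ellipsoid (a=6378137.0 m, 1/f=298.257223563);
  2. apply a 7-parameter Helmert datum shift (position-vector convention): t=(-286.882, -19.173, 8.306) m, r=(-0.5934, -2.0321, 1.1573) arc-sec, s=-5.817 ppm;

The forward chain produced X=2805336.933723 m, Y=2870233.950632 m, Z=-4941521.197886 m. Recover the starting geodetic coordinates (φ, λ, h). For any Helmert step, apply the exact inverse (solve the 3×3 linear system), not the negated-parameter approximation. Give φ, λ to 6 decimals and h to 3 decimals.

start: X=2805336.9337, Y=2870233.9506, Z=-4941521.1979 m
→ Helmert⁻¹: X=2805607.5566, Y=2870268.2948, Z=-4941577.6321
→ geod (Bowring, a=6378137.000): φ=-51.10354500°, λ=45.65269700°, h=1017.3320 m

φ=-51.103545°, λ=45.652697°, h=1017.332 m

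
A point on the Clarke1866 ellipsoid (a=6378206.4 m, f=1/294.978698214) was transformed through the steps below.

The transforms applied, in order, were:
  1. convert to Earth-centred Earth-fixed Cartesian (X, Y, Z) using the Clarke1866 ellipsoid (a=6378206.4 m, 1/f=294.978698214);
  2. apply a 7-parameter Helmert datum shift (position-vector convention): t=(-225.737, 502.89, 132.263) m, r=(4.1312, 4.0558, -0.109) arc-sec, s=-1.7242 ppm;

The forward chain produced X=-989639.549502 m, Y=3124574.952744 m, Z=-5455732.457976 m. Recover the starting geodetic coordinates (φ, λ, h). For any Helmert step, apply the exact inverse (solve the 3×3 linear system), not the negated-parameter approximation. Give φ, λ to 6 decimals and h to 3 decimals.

start: X=-989639.5495, Y=3124574.9527, Z=-5455732.4580 m
→ Helmert⁻¹: X=-989309.8884, Y=3123967.6512, Z=-5455956.1496
→ geod (Bowring, a=6378206.400): φ=-59.18218800°, λ=107.57215000°, h=2088.0690 m

φ=-59.182188°, λ=107.572150°, h=2088.069 m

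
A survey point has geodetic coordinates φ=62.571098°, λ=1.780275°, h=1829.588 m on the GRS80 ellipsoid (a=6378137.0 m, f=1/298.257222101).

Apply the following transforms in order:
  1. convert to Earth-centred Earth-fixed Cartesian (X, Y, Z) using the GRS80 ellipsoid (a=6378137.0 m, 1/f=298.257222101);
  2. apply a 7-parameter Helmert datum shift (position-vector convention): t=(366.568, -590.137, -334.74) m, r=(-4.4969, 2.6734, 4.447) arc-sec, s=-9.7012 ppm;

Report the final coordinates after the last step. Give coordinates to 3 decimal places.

X=2945681.177 m, Y=91139.383 m, Z=5639310.332 m

start: φ=62.571098°, λ=1.780275°, h=1829.588 m
→ ECEF (a=6378137.000, f=1/298.257222101): X=2945272.0593, Y=91543.9552, Z=5639739.9534
→ Helmert 7p (PV): X=2945681.1770, Y=91139.3827, Z=5639310.3320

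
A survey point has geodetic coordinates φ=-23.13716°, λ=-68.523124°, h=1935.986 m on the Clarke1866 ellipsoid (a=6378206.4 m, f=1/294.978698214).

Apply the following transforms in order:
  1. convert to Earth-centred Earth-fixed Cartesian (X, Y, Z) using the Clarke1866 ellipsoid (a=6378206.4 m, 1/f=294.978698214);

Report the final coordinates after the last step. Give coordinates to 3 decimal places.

X=2149170.453 m, Y=-5462451.110 m, Z=-2491310.337 m

start: φ=-23.137160°, λ=-68.523124°, h=1935.986 m
→ ECEF (a=6378206.400, f=1/294.978698214): X=2149170.4527, Y=-5462451.1095, Z=-2491310.3372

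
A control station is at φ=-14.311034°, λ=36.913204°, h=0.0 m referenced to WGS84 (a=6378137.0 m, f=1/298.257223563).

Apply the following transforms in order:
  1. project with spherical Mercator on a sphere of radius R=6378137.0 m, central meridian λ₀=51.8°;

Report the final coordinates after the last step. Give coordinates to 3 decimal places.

E=-1657190.550 m, N=-1609925.012 m

start: φ=-14.311034°, λ=36.913204°, h=0.000 m
→ merc (R=6378137.0, λ₀=51.8°): E=-1657190.5503, N=-1609925.0119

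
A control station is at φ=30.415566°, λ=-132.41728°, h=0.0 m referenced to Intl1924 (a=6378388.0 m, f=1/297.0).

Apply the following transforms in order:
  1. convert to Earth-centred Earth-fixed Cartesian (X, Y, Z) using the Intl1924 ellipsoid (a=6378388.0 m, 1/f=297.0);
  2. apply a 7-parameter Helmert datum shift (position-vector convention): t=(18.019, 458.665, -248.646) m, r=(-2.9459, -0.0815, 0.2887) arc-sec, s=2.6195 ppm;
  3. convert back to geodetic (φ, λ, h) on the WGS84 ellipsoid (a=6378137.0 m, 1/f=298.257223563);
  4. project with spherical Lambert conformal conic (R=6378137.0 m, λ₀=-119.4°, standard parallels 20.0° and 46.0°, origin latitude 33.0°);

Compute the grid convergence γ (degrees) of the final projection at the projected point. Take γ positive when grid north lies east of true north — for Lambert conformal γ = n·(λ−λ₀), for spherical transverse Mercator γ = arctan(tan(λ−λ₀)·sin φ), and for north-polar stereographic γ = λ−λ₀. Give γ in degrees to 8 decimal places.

start: φ=30.415566°, λ=-132.417280°, h=0.000 m
→ ECEF (a=6378388.000, f=1/297.0): X=-3713472.8570, Y=-4064309.3517, Z=3210232.4385
→ Helmert 7p (PV): X=-3713460.1453, Y=-4063820.6817, Z=3210048.7816
→ geod (Bowring, a=6378137.000): φ=30.41510546°, λ=-132.42061303°, h=-183.8380 m
→ into lcc (λ₀=-119.4°): φ=30.41510546°, λ−λ₀=-13.02061303°
convergence γ = -7.15398058°

-7.15398058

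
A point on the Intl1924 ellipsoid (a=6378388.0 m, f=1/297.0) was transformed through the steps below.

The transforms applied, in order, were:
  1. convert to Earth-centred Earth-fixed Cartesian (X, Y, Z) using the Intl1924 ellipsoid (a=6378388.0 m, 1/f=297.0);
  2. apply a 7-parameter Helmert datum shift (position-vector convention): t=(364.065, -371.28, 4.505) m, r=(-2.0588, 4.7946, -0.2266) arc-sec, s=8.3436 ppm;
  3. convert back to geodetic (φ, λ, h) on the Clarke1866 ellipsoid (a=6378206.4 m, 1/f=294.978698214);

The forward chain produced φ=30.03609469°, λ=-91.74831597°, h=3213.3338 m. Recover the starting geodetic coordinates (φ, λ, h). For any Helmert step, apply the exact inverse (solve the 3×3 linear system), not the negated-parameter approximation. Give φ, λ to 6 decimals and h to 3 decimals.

start: φ=30.036095°, λ=-91.748316°, h=3213.334 m
→ ECEF (a=6378206.400, f=1/294.978698214): X=-168689.5355, Y=-5526574.5217, Z=3175273.4387
→ Helmert⁻¹: X=-169119.9258, Y=-5526189.0120, Z=3175183.3508
→ geod (Bowring, a=6378388.000): φ=30.03592800°, λ=-91.75289600°, h=2627.8160 m

φ=30.035928°, λ=-91.752896°, h=2627.816 m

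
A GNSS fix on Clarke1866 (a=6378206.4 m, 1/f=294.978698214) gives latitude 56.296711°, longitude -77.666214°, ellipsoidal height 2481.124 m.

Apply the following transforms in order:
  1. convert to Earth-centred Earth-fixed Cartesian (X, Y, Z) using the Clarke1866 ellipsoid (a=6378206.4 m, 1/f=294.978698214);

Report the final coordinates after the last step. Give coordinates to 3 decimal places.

X=758070.786 m, Y=-3467003.031 m, Z=5284708.325 m

start: φ=56.296711°, λ=-77.666214°, h=2481.124 m
→ ECEF (a=6378206.400, f=1/294.978698214): X=758070.7863, Y=-3467003.0314, Z=5284708.3254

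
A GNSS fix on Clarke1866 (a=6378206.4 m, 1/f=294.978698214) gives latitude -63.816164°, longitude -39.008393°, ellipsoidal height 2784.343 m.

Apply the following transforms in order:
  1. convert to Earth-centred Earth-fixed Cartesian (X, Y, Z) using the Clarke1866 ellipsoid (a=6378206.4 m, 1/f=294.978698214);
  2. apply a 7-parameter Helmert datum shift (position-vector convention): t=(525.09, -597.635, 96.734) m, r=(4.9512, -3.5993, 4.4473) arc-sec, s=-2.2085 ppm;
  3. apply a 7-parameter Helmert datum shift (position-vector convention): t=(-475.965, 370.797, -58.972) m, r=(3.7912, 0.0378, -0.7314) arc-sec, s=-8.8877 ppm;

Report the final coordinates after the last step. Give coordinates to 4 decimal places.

start: φ=-63.816164°, λ=-39.008393°, h=2784.343 m
→ ECEF (a=6378206.400, f=1/294.978698214): X=2193880.1888, Y=-1777101.3219, Z=-5703007.5082
→ Helmert 7p (PV): X=2194538.2666, Y=-1777510.8345, Z=-5702902.5538
→ Helmert 7p (PV): X=2194035.4492, Y=-1777027.2013, Z=-5702943.9131

X=2194035.4492 m, Y=-1777027.2013 m, Z=-5702943.9131 m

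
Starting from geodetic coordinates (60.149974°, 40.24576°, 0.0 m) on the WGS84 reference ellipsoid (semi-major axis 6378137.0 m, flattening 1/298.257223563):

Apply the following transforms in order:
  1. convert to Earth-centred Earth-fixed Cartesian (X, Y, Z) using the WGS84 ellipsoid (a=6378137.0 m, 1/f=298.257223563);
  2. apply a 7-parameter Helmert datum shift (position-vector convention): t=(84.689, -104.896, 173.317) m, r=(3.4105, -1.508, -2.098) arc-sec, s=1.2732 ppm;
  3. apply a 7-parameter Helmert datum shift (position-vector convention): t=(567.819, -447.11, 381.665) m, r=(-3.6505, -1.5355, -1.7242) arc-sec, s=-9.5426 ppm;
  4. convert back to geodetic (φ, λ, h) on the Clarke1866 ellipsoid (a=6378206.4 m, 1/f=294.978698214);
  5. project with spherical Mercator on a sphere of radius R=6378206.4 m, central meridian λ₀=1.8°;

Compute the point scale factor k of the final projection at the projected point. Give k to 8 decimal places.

start: φ=60.149974°, λ=40.245760°, h=0.000 m
→ ECEF (a=6378137.000, f=1/298.257223563): X=2429233.4820, Y=2056189.3612, Z=5508812.7544
→ Helmert 7p (PV): X=2429301.9033, Y=2055971.2885, Z=5509044.8436
→ Helmert 7p (PV): X=2429822.7158, Y=2055581.7513, Z=5509355.6358
→ geod (Bowring, a=6378206.400): φ=60.15379953°, λ=40.23055769°, h=608.8192 m
→ into merc (λ₀=1.8°): φ=60.15379953°, λ−λ₀=38.43055769°
scale k = 2.00934941

2.00934941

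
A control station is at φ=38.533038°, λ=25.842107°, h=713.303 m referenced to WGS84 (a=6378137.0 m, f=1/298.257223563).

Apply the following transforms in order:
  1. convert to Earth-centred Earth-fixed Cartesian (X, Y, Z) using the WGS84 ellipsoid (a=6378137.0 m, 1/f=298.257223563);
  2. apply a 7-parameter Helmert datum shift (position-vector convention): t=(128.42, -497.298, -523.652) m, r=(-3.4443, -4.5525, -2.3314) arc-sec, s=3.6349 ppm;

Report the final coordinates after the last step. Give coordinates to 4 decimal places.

start: φ=38.533038°, λ=25.842107°, h=713.303 m
→ ECEF (a=6378137.000, f=1/298.257223563): X=4496702.4957, Y=2177869.2997, Z=3952343.2564
→ Helmert 7p (PV): X=4496784.6441, Y=2177395.0900, Z=3951896.8514

X=4496784.6441 m, Y=2177395.0900 m, Z=3951896.8514 m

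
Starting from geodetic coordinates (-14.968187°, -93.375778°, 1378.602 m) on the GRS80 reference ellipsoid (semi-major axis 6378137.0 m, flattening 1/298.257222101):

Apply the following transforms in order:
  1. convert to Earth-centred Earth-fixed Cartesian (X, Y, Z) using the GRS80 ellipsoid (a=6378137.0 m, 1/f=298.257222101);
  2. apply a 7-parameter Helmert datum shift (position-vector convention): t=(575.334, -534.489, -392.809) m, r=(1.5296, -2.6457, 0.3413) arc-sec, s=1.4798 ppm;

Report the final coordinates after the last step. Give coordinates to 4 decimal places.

X=-362382.5909 m, Y=-6154266.6296 m, Z=-1637501.3594 m

start: φ=-14.968187°, λ=-93.375778°, h=1378.602 m
→ ECEF (a=6378137.000, f=1/298.257222101): X=-362988.5682, Y=-6153734.5736, Z=-1637055.8376
→ Helmert 7p (PV): X=-362382.5909, Y=-6154266.6296, Z=-1637501.3594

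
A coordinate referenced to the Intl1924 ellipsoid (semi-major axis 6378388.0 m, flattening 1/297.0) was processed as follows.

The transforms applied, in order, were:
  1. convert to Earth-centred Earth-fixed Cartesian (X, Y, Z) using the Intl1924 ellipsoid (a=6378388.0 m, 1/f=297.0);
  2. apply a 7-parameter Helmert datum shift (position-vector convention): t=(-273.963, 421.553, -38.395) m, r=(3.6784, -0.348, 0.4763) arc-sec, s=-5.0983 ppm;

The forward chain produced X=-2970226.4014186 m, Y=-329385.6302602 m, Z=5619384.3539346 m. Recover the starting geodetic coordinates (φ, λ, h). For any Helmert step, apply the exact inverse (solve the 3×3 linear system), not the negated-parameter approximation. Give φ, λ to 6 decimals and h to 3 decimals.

start: X=-2970226.4014, Y=-329385.6303, Z=5619384.3539 m
→ Helmert⁻¹: X=-2969958.8607, Y=-329701.7925, Z=5619462.2891
→ geod (Bowring, a=6378388.000): φ=62.15759300°, λ=-173.66540400°, h=2939.7630 m

φ=62.157593°, λ=-173.665404°, h=2939.763 m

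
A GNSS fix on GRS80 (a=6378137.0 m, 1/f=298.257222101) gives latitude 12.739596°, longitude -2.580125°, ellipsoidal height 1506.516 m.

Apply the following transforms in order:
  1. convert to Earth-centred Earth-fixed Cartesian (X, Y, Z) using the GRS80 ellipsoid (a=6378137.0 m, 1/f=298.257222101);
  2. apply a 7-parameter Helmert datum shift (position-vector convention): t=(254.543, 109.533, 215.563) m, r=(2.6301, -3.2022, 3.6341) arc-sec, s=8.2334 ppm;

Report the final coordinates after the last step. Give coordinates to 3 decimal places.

X=6217584.503 m, Y=-279965.698 m, Z=1397972.838 m

start: φ=12.739596°, λ=-2.580125°, h=1506.516 m
→ ECEF (a=6378137.000, f=1/298.257222101): X=6217295.5324, Y=-280164.6433, Z=1397652.8175
→ Helmert 7p (PV): X=6217584.5027, Y=-279965.6978, Z=1397972.8379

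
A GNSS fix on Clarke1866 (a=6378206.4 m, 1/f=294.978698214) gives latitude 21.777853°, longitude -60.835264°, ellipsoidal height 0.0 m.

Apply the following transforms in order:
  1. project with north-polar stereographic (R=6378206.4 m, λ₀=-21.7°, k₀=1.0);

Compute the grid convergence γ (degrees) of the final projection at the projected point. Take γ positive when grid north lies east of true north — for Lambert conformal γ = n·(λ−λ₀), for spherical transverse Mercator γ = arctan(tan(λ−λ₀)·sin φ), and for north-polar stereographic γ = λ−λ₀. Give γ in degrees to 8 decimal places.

-39.13526400

start: φ=21.777853°, λ=-60.835264°, h=0.000 m
→ into stereo (λ₀=-21.7°): φ=21.77785300°, λ−λ₀=-39.13526400°
convergence γ = -39.13526400°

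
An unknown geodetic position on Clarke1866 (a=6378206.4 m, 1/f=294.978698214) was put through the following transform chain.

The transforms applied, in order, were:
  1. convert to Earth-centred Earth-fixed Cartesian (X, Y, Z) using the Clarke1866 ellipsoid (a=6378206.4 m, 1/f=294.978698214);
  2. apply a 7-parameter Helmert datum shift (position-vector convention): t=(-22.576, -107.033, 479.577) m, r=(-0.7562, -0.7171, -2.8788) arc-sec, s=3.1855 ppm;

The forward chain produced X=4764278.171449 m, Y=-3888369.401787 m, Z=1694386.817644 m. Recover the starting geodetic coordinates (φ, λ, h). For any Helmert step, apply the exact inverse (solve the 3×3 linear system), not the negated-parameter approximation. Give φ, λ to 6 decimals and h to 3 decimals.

start: X=4764278.1714, Y=-3888369.4018, Z=1694386.8176 m
→ Helmert⁻¹: X=4764345.7265, Y=-3888189.6977, Z=1693871.0263
→ geod (Bowring, a=6378206.400): φ=15.49990300°, λ=-39.21793600°, h=1899.8290 m

φ=15.499903°, λ=-39.217936°, h=1899.829 m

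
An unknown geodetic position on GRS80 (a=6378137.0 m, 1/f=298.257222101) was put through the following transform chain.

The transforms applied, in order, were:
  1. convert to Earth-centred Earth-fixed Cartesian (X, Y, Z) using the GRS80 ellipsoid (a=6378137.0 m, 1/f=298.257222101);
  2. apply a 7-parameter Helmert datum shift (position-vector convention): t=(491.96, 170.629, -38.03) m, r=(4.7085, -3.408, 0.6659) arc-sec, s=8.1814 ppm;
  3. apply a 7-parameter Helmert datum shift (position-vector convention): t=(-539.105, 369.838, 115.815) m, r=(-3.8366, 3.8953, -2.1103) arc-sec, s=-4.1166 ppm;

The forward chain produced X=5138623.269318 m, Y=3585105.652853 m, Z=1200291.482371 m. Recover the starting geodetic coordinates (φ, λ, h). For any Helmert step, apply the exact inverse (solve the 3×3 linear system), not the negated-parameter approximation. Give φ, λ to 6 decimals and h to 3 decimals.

start: X=5138623.2693, Y=3585105.6529, Z=1200291.4824 m
→ Helmert⁻¹: X=5139124.1859, Y=3584780.8235, Z=1200344.3383
→ Helmert⁻¹: X=5138621.5877, Y=3584591.6759, Z=1200205.8179
→ geod (Bowring, a=6378137.000): φ=10.91564300°, λ=34.89879700°, h=1904.4260 m

φ=10.915643°, λ=34.898797°, h=1904.426 m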